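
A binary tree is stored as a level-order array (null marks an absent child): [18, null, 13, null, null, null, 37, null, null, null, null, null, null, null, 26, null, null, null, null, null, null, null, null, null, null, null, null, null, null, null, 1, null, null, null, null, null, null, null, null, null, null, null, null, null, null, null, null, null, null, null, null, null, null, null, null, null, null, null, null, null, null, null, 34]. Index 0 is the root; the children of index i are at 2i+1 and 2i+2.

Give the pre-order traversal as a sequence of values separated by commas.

Pre-order visits the node, then its left subtree, then its right subtree.
Visit 18.
At 18: no left child.
At 18: go right to 13.
  Visit 13.
  At 13: no left child.
  At 13: go right to 37.
    Visit 37.
    At 37: no left child.
    At 37: go right to 26.
      Visit 26.
      At 26: no left child.
      At 26: go right to 1.
        Visit 1.
        At 1: no left child.
        At 1: go right to 34.
          34 is a leaf — visit 34.

18, 13, 37, 26, 1, 34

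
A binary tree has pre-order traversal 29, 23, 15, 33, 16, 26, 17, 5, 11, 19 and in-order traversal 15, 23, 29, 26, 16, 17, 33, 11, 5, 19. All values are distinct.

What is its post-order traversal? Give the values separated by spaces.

The first element of pre-order is the root; it splits in-order into left and right subtrees.
Root 29: left subtree has 2 nodes {15, 23}, right has 7 {26, 16, 17, 33, 11, 5, 19}.
  Root 23: left subtree has 1 node {15}, right has 0 { }.
  Root 33: left subtree has 3 nodes {26, 16, 17}, right has 3 {11, 5, 19}.
    Root 16: left subtree has 1 node {26}, right has 1 {17}.
    Root 5: left subtree has 1 node {11}, right has 1 {19}.

15 23 26 17 16 11 19 5 33 29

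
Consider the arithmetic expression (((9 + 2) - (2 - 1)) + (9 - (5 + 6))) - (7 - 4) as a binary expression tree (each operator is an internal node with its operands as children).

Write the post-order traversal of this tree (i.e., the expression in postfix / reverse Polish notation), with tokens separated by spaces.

9 2 + 2 1 - - 9 5 6 + - + 7 4 - -

Post-order on an expression tree gives postfix notation: for each operator, emit left operand, right operand, then the operator.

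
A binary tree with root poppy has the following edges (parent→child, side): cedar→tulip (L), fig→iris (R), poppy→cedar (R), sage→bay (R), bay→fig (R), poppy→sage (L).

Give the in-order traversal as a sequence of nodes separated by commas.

sage, bay, fig, iris, poppy, tulip, cedar

In-order visits the left subtree, then the node, then the right subtree.
At poppy: go left to sage.
  At sage: no left child.
  Visit sage.
  At sage: go right to bay.
    At bay: no left child.
    Visit bay.
    At bay: go right to fig.
      At fig: no left child.
      Visit fig.
      At fig: go right to iris.
        iris is a leaf — visit iris.
Visit poppy.
At poppy: go right to cedar.
  At cedar: go left to tulip.
    tulip is a leaf — visit tulip.
  Visit cedar.
  At cedar: no right child.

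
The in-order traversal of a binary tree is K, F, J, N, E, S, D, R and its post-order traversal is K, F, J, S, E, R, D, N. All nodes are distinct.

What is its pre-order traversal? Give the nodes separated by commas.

The last element of post-order is the root; it splits in-order into left and right subtrees.
Root N: left subtree has 3 nodes {K, F, J}, right has 4 {E, S, D, R}.
  Root J: left subtree has 2 nodes {K, F}, right has 0 { }.
    Root F: left subtree has 1 node {K}, right has 0 { }.
  Root D: left subtree has 2 nodes {E, S}, right has 1 {R}.
    Root E: left subtree has 0 nodes { }, right has 1 {S}.

N, J, F, K, D, E, S, R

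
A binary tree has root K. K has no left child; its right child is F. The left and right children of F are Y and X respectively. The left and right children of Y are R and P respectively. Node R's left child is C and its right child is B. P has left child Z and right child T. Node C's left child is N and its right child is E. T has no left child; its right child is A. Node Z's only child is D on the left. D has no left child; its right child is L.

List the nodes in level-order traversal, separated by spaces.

K F Y X R P C B Z T N E D A L

Level-order visits nodes level by level from the root, left to right within each level.
Level 0: K
Level 1: F
Level 2: Y, X
Level 3: R, P
Level 4: C, B, Z, T
Level 5: N, E, D, A
Level 6: L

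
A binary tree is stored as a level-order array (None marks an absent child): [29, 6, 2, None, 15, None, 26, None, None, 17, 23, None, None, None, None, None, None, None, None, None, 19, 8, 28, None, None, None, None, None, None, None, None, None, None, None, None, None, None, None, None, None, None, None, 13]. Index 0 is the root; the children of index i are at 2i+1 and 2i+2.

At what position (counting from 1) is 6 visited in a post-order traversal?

8

Post-order visits the left subtree, then the right subtree, then the node.
At 29: go left to 6.
  At 6: no left child.
  At 6: go right to 15.
    At 15: go left to 17.
      At 17: no left child.
      At 17: go right to 19.
        At 19: no left child.
        At 19: go right to 13.
          13 is a leaf — visit 13.
        Visit 19.
      Visit 17.
    At 15: go right to 23.
      At 23: go left to 8.
        8 is a leaf — visit 8.
      At 23: go right to 28.
        28 is a leaf — visit 28.
      Visit 23.
    Visit 15.
  Visit 6.
At 29: go right to 2.
  At 2: no left child.
  At 2: go right to 26.
    26 is a leaf — visit 26.
  Visit 2.
Visit 29.
Full post-order sequence: 13, 19, 17, 8, 28, 23, 15, 6, 26, 2, 29.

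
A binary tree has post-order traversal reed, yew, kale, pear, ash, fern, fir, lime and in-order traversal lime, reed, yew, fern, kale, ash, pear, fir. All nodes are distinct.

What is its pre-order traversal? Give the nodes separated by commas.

lime, fir, fern, yew, reed, ash, kale, pear

The last element of post-order is the root; it splits in-order into left and right subtrees.
Root lime: left subtree has 0 nodes { }, right has 7 {reed, yew, fern, kale, ash, pear, fir}.
  Root fir: left subtree has 6 nodes {reed, yew, fern, kale, ash, pear}, right has 0 { }.
    Root fern: left subtree has 2 nodes {reed, yew}, right has 3 {kale, ash, pear}.
      Root yew: left subtree has 1 node {reed}, right has 0 { }.
      Root ash: left subtree has 1 node {kale}, right has 1 {pear}.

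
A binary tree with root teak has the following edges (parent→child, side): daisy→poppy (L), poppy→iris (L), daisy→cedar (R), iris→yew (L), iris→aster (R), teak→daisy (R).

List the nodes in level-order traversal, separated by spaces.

Level-order visits nodes level by level from the root, left to right within each level.
Level 0: teak
Level 1: daisy
Level 2: poppy, cedar
Level 3: iris
Level 4: yew, aster

teak daisy poppy cedar iris yew aster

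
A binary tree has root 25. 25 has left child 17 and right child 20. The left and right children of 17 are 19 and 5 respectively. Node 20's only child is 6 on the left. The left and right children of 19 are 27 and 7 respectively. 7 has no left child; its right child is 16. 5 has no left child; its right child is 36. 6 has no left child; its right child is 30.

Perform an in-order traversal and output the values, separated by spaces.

In-order visits the left subtree, then the node, then the right subtree.
At 25: go left to 17.
  At 17: go left to 19.
    At 19: go left to 27.
      27 is a leaf — visit 27.
    Visit 19.
    At 19: go right to 7.
      At 7: no left child.
      Visit 7.
      At 7: go right to 16.
        16 is a leaf — visit 16.
  Visit 17.
  At 17: go right to 5.
    At 5: no left child.
    Visit 5.
    At 5: go right to 36.
      36 is a leaf — visit 36.
Visit 25.
At 25: go right to 20.
  At 20: go left to 6.
    At 6: no left child.
    Visit 6.
    At 6: go right to 30.
      30 is a leaf — visit 30.
  Visit 20.
  At 20: no right child.

27 19 7 16 17 5 36 25 6 30 20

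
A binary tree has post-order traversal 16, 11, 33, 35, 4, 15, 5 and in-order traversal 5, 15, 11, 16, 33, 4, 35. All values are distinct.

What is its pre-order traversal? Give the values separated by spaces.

The last element of post-order is the root; it splits in-order into left and right subtrees.
Root 5: left subtree has 0 nodes { }, right has 6 {15, 11, 16, 33, 4, 35}.
  Root 15: left subtree has 0 nodes { }, right has 5 {11, 16, 33, 4, 35}.
    Root 4: left subtree has 3 nodes {11, 16, 33}, right has 1 {35}.
      Root 33: left subtree has 2 nodes {11, 16}, right has 0 { }.
        Root 11: left subtree has 0 nodes { }, right has 1 {16}.

5 15 4 33 11 16 35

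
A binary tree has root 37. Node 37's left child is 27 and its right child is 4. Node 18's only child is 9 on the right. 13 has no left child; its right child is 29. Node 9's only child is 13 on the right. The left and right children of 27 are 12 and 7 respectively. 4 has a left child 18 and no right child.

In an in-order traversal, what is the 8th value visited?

In-order visits the left subtree, then the node, then the right subtree.
At 37: go left to 27.
  At 27: go left to 12.
    12 is a leaf — visit 12.
  Visit 27.
  At 27: go right to 7.
    7 is a leaf — visit 7.
Visit 37.
At 37: go right to 4.
  At 4: go left to 18.
    At 18: no left child.
    Visit 18.
    At 18: go right to 9.
      At 9: no left child.
      Visit 9.
      At 9: go right to 13.
        At 13: no left child.
        Visit 13.
        At 13: go right to 29.
          29 is a leaf — visit 29.
  Visit 4.
  At 4: no right child.
Full in-order sequence: 12, 27, 7, 37, 18, 9, 13, 29, 4.

29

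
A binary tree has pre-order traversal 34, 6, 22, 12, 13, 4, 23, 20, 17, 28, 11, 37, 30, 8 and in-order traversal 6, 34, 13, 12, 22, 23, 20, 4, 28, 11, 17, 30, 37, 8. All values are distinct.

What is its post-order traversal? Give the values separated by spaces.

6 13 12 20 23 11 28 30 8 37 17 4 22 34

The first element of pre-order is the root; it splits in-order into left and right subtrees.
Root 34: left subtree has 1 node {6}, right has 12 {13, 12, 22, 23, 20, 4, 28, 11, 17, 30, 37, 8}.
  Root 22: left subtree has 2 nodes {13, 12}, right has 9 {23, 20, 4, 28, 11, 17, 30, 37, 8}.
    Root 12: left subtree has 1 node {13}, right has 0 { }.
    Root 4: left subtree has 2 nodes {23, 20}, right has 6 {28, 11, 17, 30, 37, 8}.
      Root 23: left subtree has 0 nodes { }, right has 1 {20}.
      Root 17: left subtree has 2 nodes {28, 11}, right has 3 {30, 37, 8}.
        Root 28: left subtree has 0 nodes { }, right has 1 {11}.
        Root 37: left subtree has 1 node {30}, right has 1 {8}.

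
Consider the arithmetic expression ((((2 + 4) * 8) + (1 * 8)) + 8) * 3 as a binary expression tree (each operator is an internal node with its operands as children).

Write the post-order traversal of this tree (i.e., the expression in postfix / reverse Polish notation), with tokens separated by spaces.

Post-order on an expression tree gives postfix notation: for each operator, emit left operand, right operand, then the operator.

2 4 + 8 * 1 8 * + 8 + 3 *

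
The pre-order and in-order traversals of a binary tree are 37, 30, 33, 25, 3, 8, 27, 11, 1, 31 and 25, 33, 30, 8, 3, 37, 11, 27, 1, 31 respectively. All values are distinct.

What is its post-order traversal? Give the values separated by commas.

The first element of pre-order is the root; it splits in-order into left and right subtrees.
Root 37: left subtree has 5 nodes {25, 33, 30, 8, 3}, right has 4 {11, 27, 1, 31}.
  Root 30: left subtree has 2 nodes {25, 33}, right has 2 {8, 3}.
    Root 33: left subtree has 1 node {25}, right has 0 { }.
    Root 3: left subtree has 1 node {8}, right has 0 { }.
  Root 27: left subtree has 1 node {11}, right has 2 {1, 31}.
    Root 1: left subtree has 0 nodes { }, right has 1 {31}.

25, 33, 8, 3, 30, 11, 31, 1, 27, 37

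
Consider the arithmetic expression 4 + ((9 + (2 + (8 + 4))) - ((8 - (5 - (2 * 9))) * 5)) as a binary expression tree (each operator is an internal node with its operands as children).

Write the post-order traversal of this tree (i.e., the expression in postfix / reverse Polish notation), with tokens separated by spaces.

4 9 2 8 4 + + + 8 5 2 9 * - - 5 * - +

Post-order on an expression tree gives postfix notation: for each operator, emit left operand, right operand, then the operator.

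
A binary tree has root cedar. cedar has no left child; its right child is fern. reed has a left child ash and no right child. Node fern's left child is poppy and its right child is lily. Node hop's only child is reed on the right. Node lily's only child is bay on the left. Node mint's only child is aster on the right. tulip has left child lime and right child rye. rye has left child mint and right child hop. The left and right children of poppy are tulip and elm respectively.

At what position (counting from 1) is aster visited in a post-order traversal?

Post-order visits the left subtree, then the right subtree, then the node.
At cedar: no left child.
At cedar: go right to fern.
  At fern: go left to poppy.
    At poppy: go left to tulip.
      At tulip: go left to lime.
        lime is a leaf — visit lime.
      At tulip: go right to rye.
        At rye: go left to mint.
          At mint: no left child.
          At mint: go right to aster.
            aster is a leaf — visit aster.
          Visit mint.
        At rye: go right to hop.
          At hop: no left child.
          At hop: go right to reed.
            At reed: go left to ash.
              ash is a leaf — visit ash.
            At reed: no right child.
            Visit reed.
          Visit hop.
        Visit rye.
      Visit tulip.
    At poppy: go right to elm.
      elm is a leaf — visit elm.
    Visit poppy.
  At fern: go right to lily.
    At lily: go left to bay.
      bay is a leaf — visit bay.
    At lily: no right child.
    Visit lily.
  Visit fern.
Visit cedar.
Full post-order sequence: lime, aster, mint, ash, reed, hop, rye, tulip, elm, poppy, bay, lily, fern, cedar.

2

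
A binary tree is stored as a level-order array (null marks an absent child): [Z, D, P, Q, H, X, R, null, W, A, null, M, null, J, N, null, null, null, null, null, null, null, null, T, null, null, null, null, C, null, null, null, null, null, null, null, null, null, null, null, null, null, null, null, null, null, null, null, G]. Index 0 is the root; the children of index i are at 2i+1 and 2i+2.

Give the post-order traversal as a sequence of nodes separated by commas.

W, Q, A, H, D, G, T, M, X, C, J, N, R, P, Z

Post-order visits the left subtree, then the right subtree, then the node.
At Z: go left to D.
  At D: go left to Q.
    At Q: no left child.
    At Q: go right to W.
      W is a leaf — visit W.
    Visit Q.
  At D: go right to H.
    At H: go left to A.
      A is a leaf — visit A.
    At H: no right child.
    Visit H.
  Visit D.
At Z: go right to P.
  At P: go left to X.
    At X: go left to M.
      At M: go left to T.
        At T: no left child.
        At T: go right to G.
          G is a leaf — visit G.
        Visit T.
      At M: no right child.
      Visit M.
    At X: no right child.
    Visit X.
  At P: go right to R.
    At R: go left to J.
      At J: no left child.
      At J: go right to C.
        C is a leaf — visit C.
      Visit J.
    At R: go right to N.
      N is a leaf — visit N.
    Visit R.
  Visit P.
Visit Z.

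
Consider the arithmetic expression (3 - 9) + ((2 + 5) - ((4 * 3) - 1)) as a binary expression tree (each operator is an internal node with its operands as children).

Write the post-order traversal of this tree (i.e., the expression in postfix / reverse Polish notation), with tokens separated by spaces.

Post-order on an expression tree gives postfix notation: for each operator, emit left operand, right operand, then the operator.

3 9 - 2 5 + 4 3 * 1 - - +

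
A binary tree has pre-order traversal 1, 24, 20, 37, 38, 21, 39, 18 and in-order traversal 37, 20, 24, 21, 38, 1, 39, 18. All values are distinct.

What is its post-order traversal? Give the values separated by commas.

37, 20, 21, 38, 24, 18, 39, 1

The first element of pre-order is the root; it splits in-order into left and right subtrees.
Root 1: left subtree has 5 nodes {37, 20, 24, 21, 38}, right has 2 {39, 18}.
  Root 24: left subtree has 2 nodes {37, 20}, right has 2 {21, 38}.
    Root 20: left subtree has 1 node {37}, right has 0 { }.
    Root 38: left subtree has 1 node {21}, right has 0 { }.
  Root 39: left subtree has 0 nodes { }, right has 1 {18}.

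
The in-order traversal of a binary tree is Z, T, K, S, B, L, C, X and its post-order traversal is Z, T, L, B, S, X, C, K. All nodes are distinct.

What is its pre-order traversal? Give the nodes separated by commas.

K, T, Z, C, S, B, L, X

The last element of post-order is the root; it splits in-order into left and right subtrees.
Root K: left subtree has 2 nodes {Z, T}, right has 5 {S, B, L, C, X}.
  Root T: left subtree has 1 node {Z}, right has 0 { }.
  Root C: left subtree has 3 nodes {S, B, L}, right has 1 {X}.
    Root S: left subtree has 0 nodes { }, right has 2 {B, L}.
      Root B: left subtree has 0 nodes { }, right has 1 {L}.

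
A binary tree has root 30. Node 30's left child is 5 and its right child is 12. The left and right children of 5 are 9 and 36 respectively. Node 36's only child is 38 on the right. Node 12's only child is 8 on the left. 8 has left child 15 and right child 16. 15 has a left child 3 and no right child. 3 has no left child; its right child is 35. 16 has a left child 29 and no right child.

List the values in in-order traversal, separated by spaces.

9 5 36 38 30 3 35 15 8 29 16 12

In-order visits the left subtree, then the node, then the right subtree.
At 30: go left to 5.
  At 5: go left to 9.
    9 is a leaf — visit 9.
  Visit 5.
  At 5: go right to 36.
    At 36: no left child.
    Visit 36.
    At 36: go right to 38.
      38 is a leaf — visit 38.
Visit 30.
At 30: go right to 12.
  At 12: go left to 8.
    At 8: go left to 15.
      At 15: go left to 3.
        At 3: no left child.
        Visit 3.
        At 3: go right to 35.
          35 is a leaf — visit 35.
      Visit 15.
      At 15: no right child.
    Visit 8.
    At 8: go right to 16.
      At 16: go left to 29.
        29 is a leaf — visit 29.
      Visit 16.
      At 16: no right child.
  Visit 12.
  At 12: no right child.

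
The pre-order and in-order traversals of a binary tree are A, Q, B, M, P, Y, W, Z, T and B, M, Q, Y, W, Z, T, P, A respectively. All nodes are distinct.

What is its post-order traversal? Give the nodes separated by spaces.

The first element of pre-order is the root; it splits in-order into left and right subtrees.
Root A: left subtree has 8 nodes {B, M, Q, Y, W, Z, T, P}, right has 0 { }.
  Root Q: left subtree has 2 nodes {B, M}, right has 5 {Y, W, Z, T, P}.
    Root B: left subtree has 0 nodes { }, right has 1 {M}.
    Root P: left subtree has 4 nodes {Y, W, Z, T}, right has 0 { }.
      Root Y: left subtree has 0 nodes { }, right has 3 {W, Z, T}.
        Root W: left subtree has 0 nodes { }, right has 2 {Z, T}.
          Root Z: left subtree has 0 nodes { }, right has 1 {T}.

M B T Z W Y P Q A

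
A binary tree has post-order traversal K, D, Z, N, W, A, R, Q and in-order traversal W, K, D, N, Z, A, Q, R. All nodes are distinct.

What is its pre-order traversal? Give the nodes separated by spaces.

The last element of post-order is the root; it splits in-order into left and right subtrees.
Root Q: left subtree has 6 nodes {W, K, D, N, Z, A}, right has 1 {R}.
  Root A: left subtree has 5 nodes {W, K, D, N, Z}, right has 0 { }.
    Root W: left subtree has 0 nodes { }, right has 4 {K, D, N, Z}.
      Root N: left subtree has 2 nodes {K, D}, right has 1 {Z}.
        Root D: left subtree has 1 node {K}, right has 0 { }.

Q A W N D K Z R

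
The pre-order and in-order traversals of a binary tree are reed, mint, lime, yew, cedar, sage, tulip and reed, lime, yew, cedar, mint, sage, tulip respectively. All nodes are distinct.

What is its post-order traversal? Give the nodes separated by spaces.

The first element of pre-order is the root; it splits in-order into left and right subtrees.
Root reed: left subtree has 0 nodes { }, right has 6 {lime, yew, cedar, mint, sage, tulip}.
  Root mint: left subtree has 3 nodes {lime, yew, cedar}, right has 2 {sage, tulip}.
    Root lime: left subtree has 0 nodes { }, right has 2 {yew, cedar}.
      Root yew: left subtree has 0 nodes { }, right has 1 {cedar}.
    Root sage: left subtree has 0 nodes { }, right has 1 {tulip}.

cedar yew lime tulip sage mint reed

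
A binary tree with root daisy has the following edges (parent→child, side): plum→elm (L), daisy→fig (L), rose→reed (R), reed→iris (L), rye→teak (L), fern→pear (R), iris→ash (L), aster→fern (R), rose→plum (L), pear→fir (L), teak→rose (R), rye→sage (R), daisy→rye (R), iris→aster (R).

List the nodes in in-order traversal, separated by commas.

In-order visits the left subtree, then the node, then the right subtree.
At daisy: go left to fig.
  fig is a leaf — visit fig.
Visit daisy.
At daisy: go right to rye.
  At rye: go left to teak.
    At teak: no left child.
    Visit teak.
    At teak: go right to rose.
      At rose: go left to plum.
        At plum: go left to elm.
          elm is a leaf — visit elm.
        Visit plum.
        At plum: no right child.
      Visit rose.
      At rose: go right to reed.
        At reed: go left to iris.
          At iris: go left to ash.
            ash is a leaf — visit ash.
          Visit iris.
          At iris: go right to aster.
            At aster: no left child.
            Visit aster.
            At aster: go right to fern.
              At fern: no left child.
              Visit fern.
              At fern: go right to pear.
                At pear: go left to fir.
                  fir is a leaf — visit fir.
                Visit pear.
                At pear: no right child.
        Visit reed.
        At reed: no right child.
  Visit rye.
  At rye: go right to sage.
    sage is a leaf — visit sage.

fig, daisy, teak, elm, plum, rose, ash, iris, aster, fern, fir, pear, reed, rye, sage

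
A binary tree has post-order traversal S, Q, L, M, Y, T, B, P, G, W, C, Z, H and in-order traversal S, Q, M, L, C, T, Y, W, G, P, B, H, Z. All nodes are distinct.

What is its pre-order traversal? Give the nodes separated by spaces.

The last element of post-order is the root; it splits in-order into left and right subtrees.
Root H: left subtree has 11 nodes {S, Q, M, L, C, T, Y, W, G, P, B}, right has 1 {Z}.
  Root C: left subtree has 4 nodes {S, Q, M, L}, right has 6 {T, Y, W, G, P, B}.
    Root M: left subtree has 2 nodes {S, Q}, right has 1 {L}.
      Root Q: left subtree has 1 node {S}, right has 0 { }.
    Root W: left subtree has 2 nodes {T, Y}, right has 3 {G, P, B}.
      Root T: left subtree has 0 nodes { }, right has 1 {Y}.
      Root G: left subtree has 0 nodes { }, right has 2 {P, B}.
        Root P: left subtree has 0 nodes { }, right has 1 {B}.

H C M Q S L W T Y G P B Z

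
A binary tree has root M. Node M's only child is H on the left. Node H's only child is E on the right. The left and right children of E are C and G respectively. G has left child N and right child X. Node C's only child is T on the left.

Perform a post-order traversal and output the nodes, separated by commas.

Post-order visits the left subtree, then the right subtree, then the node.
At M: go left to H.
  At H: no left child.
  At H: go right to E.
    At E: go left to C.
      At C: go left to T.
        T is a leaf — visit T.
      At C: no right child.
      Visit C.
    At E: go right to G.
      At G: go left to N.
        N is a leaf — visit N.
      At G: go right to X.
        X is a leaf — visit X.
      Visit G.
    Visit E.
  Visit H.
At M: no right child.
Visit M.

T, C, N, X, G, E, H, M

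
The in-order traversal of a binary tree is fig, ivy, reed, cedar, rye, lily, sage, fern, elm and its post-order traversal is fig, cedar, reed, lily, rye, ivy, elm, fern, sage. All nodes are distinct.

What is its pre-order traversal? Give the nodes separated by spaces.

The last element of post-order is the root; it splits in-order into left and right subtrees.
Root sage: left subtree has 6 nodes {fig, ivy, reed, cedar, rye, lily}, right has 2 {fern, elm}.
  Root ivy: left subtree has 1 node {fig}, right has 4 {reed, cedar, rye, lily}.
    Root rye: left subtree has 2 nodes {reed, cedar}, right has 1 {lily}.
      Root reed: left subtree has 0 nodes { }, right has 1 {cedar}.
  Root fern: left subtree has 0 nodes { }, right has 1 {elm}.

sage ivy fig rye reed cedar lily fern elm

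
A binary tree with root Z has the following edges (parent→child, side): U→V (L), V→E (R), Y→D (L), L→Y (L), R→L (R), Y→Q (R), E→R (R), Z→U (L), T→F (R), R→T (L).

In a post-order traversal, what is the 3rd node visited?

Post-order visits the left subtree, then the right subtree, then the node.
At Z: go left to U.
  At U: go left to V.
    At V: no left child.
    At V: go right to E.
      At E: no left child.
      At E: go right to R.
        At R: go left to T.
          At T: no left child.
          At T: go right to F.
            F is a leaf — visit F.
          Visit T.
        At R: go right to L.
          At L: go left to Y.
            At Y: go left to D.
              D is a leaf — visit D.
            At Y: go right to Q.
              Q is a leaf — visit Q.
            Visit Y.
          At L: no right child.
          Visit L.
        Visit R.
      Visit E.
    Visit V.
  At U: no right child.
  Visit U.
At Z: no right child.
Visit Z.
Full post-order sequence: F, T, D, Q, Y, L, R, E, V, U, Z.

D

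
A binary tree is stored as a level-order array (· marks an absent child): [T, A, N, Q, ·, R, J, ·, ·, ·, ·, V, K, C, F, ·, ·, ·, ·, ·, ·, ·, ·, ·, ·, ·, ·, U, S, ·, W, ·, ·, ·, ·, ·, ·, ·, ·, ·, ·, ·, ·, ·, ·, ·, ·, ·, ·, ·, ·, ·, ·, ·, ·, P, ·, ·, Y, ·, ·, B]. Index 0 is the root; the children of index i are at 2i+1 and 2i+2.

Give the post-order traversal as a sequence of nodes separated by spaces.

Post-order visits the left subtree, then the right subtree, then the node.
At T: go left to A.
  At A: go left to Q.
    Q is a leaf — visit Q.
  At A: no right child.
  Visit A.
At T: go right to N.
  At N: go left to R.
    At R: go left to V.
      V is a leaf — visit V.
    At R: go right to K.
      K is a leaf — visit K.
    Visit R.
  At N: go right to J.
    At J: go left to C.
      At C: go left to U.
        At U: go left to P.
          P is a leaf — visit P.
        At U: no right child.
        Visit U.
      At C: go right to S.
        At S: no left child.
        At S: go right to Y.
          Y is a leaf — visit Y.
        Visit S.
      Visit C.
    At J: go right to F.
      At F: no left child.
      At F: go right to W.
        At W: go left to B.
          B is a leaf — visit B.
        At W: no right child.
        Visit W.
      Visit F.
    Visit J.
  Visit N.
Visit T.

Q A V K R P U Y S C B W F J N T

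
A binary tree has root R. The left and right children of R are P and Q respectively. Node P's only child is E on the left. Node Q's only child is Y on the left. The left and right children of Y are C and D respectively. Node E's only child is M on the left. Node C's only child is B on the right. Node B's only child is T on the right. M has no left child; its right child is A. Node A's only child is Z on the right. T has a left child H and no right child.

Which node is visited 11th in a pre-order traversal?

Pre-order visits the node, then its left subtree, then its right subtree.
Visit R.
At R: go left to P.
  Visit P.
  At P: go left to E.
    Visit E.
    At E: go left to M.
      Visit M.
      At M: no left child.
      At M: go right to A.
        Visit A.
        At A: no left child.
        At A: go right to Z.
          Z is a leaf — visit Z.
    At E: no right child.
  At P: no right child.
At R: go right to Q.
  Visit Q.
  At Q: go left to Y.
    Visit Y.
    At Y: go left to C.
      Visit C.
      At C: no left child.
      At C: go right to B.
        Visit B.
        At B: no left child.
        At B: go right to T.
          Visit T.
          At T: go left to H.
            H is a leaf — visit H.
          At T: no right child.
    At Y: go right to D.
      D is a leaf — visit D.
  At Q: no right child.
Full pre-order sequence: R, P, E, M, A, Z, Q, Y, C, B, T, H, D.

T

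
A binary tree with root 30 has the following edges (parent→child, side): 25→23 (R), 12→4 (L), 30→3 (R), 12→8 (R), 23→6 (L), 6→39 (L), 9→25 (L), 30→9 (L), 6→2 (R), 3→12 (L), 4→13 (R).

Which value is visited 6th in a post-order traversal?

9

Post-order visits the left subtree, then the right subtree, then the node.
At 30: go left to 9.
  At 9: go left to 25.
    At 25: no left child.
    At 25: go right to 23.
      At 23: go left to 6.
        At 6: go left to 39.
          39 is a leaf — visit 39.
        At 6: go right to 2.
          2 is a leaf — visit 2.
        Visit 6.
      At 23: no right child.
      Visit 23.
    Visit 25.
  At 9: no right child.
  Visit 9.
At 30: go right to 3.
  At 3: go left to 12.
    At 12: go left to 4.
      At 4: no left child.
      At 4: go right to 13.
        13 is a leaf — visit 13.
      Visit 4.
    At 12: go right to 8.
      8 is a leaf — visit 8.
    Visit 12.
  At 3: no right child.
  Visit 3.
Visit 30.
Full post-order sequence: 39, 2, 6, 23, 25, 9, 13, 4, 8, 12, 3, 30.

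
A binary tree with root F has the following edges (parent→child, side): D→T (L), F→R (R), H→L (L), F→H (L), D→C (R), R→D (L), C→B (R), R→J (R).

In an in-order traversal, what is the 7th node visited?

In-order visits the left subtree, then the node, then the right subtree.
At F: go left to H.
  At H: go left to L.
    L is a leaf — visit L.
  Visit H.
  At H: no right child.
Visit F.
At F: go right to R.
  At R: go left to D.
    At D: go left to T.
      T is a leaf — visit T.
    Visit D.
    At D: go right to C.
      At C: no left child.
      Visit C.
      At C: go right to B.
        B is a leaf — visit B.
  Visit R.
  At R: go right to J.
    J is a leaf — visit J.
Full in-order sequence: L, H, F, T, D, C, B, R, J.

B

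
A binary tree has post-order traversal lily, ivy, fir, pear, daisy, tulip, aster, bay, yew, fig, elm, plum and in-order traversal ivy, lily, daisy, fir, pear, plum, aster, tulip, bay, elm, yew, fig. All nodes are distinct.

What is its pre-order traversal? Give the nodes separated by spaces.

The last element of post-order is the root; it splits in-order into left and right subtrees.
Root plum: left subtree has 5 nodes {ivy, lily, daisy, fir, pear}, right has 6 {aster, tulip, bay, elm, yew, fig}.
  Root daisy: left subtree has 2 nodes {ivy, lily}, right has 2 {fir, pear}.
    Root ivy: left subtree has 0 nodes { }, right has 1 {lily}.
    Root pear: left subtree has 1 node {fir}, right has 0 { }.
  Root elm: left subtree has 3 nodes {aster, tulip, bay}, right has 2 {yew, fig}.
    Root bay: left subtree has 2 nodes {aster, tulip}, right has 0 { }.
      Root aster: left subtree has 0 nodes { }, right has 1 {tulip}.
    Root fig: left subtree has 1 node {yew}, right has 0 { }.

plum daisy ivy lily pear fir elm bay aster tulip fig yew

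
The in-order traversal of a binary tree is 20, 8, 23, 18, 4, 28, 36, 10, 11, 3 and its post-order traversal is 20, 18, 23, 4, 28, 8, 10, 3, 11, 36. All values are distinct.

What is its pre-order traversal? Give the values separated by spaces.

36 8 20 28 4 23 18 11 10 3

The last element of post-order is the root; it splits in-order into left and right subtrees.
Root 36: left subtree has 6 nodes {20, 8, 23, 18, 4, 28}, right has 3 {10, 11, 3}.
  Root 8: left subtree has 1 node {20}, right has 4 {23, 18, 4, 28}.
    Root 28: left subtree has 3 nodes {23, 18, 4}, right has 0 { }.
      Root 4: left subtree has 2 nodes {23, 18}, right has 0 { }.
        Root 23: left subtree has 0 nodes { }, right has 1 {18}.
  Root 11: left subtree has 1 node {10}, right has 1 {3}.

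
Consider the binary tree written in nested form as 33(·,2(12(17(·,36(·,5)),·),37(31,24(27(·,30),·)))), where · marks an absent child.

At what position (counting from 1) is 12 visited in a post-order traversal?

Post-order visits the left subtree, then the right subtree, then the node.
At 33: no left child.
At 33: go right to 2.
  At 2: go left to 12.
    At 12: go left to 17.
      At 17: no left child.
      At 17: go right to 36.
        At 36: no left child.
        At 36: go right to 5.
          5 is a leaf — visit 5.
        Visit 36.
      Visit 17.
    At 12: no right child.
    Visit 12.
  At 2: go right to 37.
    At 37: go left to 31.
      31 is a leaf — visit 31.
    At 37: go right to 24.
      At 24: go left to 27.
        At 27: no left child.
        At 27: go right to 30.
          30 is a leaf — visit 30.
        Visit 27.
      At 24: no right child.
      Visit 24.
    Visit 37.
  Visit 2.
Visit 33.
Full post-order sequence: 5, 36, 17, 12, 31, 30, 27, 24, 37, 2, 33.

4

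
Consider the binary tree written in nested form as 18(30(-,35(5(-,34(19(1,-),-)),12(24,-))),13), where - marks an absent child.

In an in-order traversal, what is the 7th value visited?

24

In-order visits the left subtree, then the node, then the right subtree.
At 18: go left to 30.
  At 30: no left child.
  Visit 30.
  At 30: go right to 35.
    At 35: go left to 5.
      At 5: no left child.
      Visit 5.
      At 5: go right to 34.
        At 34: go left to 19.
          At 19: go left to 1.
            1 is a leaf — visit 1.
          Visit 19.
          At 19: no right child.
        Visit 34.
        At 34: no right child.
    Visit 35.
    At 35: go right to 12.
      At 12: go left to 24.
        24 is a leaf — visit 24.
      Visit 12.
      At 12: no right child.
Visit 18.
At 18: go right to 13.
  13 is a leaf — visit 13.
Full in-order sequence: 30, 5, 1, 19, 34, 35, 24, 12, 18, 13.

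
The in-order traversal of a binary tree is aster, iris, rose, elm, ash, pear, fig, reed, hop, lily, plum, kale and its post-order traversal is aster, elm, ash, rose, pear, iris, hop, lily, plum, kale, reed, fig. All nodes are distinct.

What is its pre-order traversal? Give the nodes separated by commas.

fig, iris, aster, pear, rose, ash, elm, reed, kale, plum, lily, hop

The last element of post-order is the root; it splits in-order into left and right subtrees.
Root fig: left subtree has 6 nodes {aster, iris, rose, elm, ash, pear}, right has 5 {reed, hop, lily, plum, kale}.
  Root iris: left subtree has 1 node {aster}, right has 4 {rose, elm, ash, pear}.
    Root pear: left subtree has 3 nodes {rose, elm, ash}, right has 0 { }.
      Root rose: left subtree has 0 nodes { }, right has 2 {elm, ash}.
        Root ash: left subtree has 1 node {elm}, right has 0 { }.
  Root reed: left subtree has 0 nodes { }, right has 4 {hop, lily, plum, kale}.
    Root kale: left subtree has 3 nodes {hop, lily, plum}, right has 0 { }.
      Root plum: left subtree has 2 nodes {hop, lily}, right has 0 { }.
        Root lily: left subtree has 1 node {hop}, right has 0 { }.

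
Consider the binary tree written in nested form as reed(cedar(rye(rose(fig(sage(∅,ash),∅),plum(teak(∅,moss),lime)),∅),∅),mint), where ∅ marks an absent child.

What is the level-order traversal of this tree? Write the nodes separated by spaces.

Level-order visits nodes level by level from the root, left to right within each level.
Level 0: reed
Level 1: cedar, mint
Level 2: rye
Level 3: rose
Level 4: fig, plum
Level 5: sage, teak, lime
Level 6: ash, moss

reed cedar mint rye rose fig plum sage teak lime ash moss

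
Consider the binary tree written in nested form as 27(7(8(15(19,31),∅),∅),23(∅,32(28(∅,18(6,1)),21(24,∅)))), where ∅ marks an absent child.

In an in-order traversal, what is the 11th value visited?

In-order visits the left subtree, then the node, then the right subtree.
At 27: go left to 7.
  At 7: go left to 8.
    At 8: go left to 15.
      At 15: go left to 19.
        19 is a leaf — visit 19.
      Visit 15.
      At 15: go right to 31.
        31 is a leaf — visit 31.
    Visit 8.
    At 8: no right child.
  Visit 7.
  At 7: no right child.
Visit 27.
At 27: go right to 23.
  At 23: no left child.
  Visit 23.
  At 23: go right to 32.
    At 32: go left to 28.
      At 28: no left child.
      Visit 28.
      At 28: go right to 18.
        At 18: go left to 6.
          6 is a leaf — visit 6.
        Visit 18.
        At 18: go right to 1.
          1 is a leaf — visit 1.
    Visit 32.
    At 32: go right to 21.
      At 21: go left to 24.
        24 is a leaf — visit 24.
      Visit 21.
      At 21: no right child.
Full in-order sequence: 19, 15, 31, 8, 7, 27, 23, 28, 6, 18, 1, 32, 24, 21.

1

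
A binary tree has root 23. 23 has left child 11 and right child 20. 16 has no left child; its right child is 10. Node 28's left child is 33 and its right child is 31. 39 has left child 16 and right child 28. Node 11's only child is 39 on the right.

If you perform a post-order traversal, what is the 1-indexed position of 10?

Post-order visits the left subtree, then the right subtree, then the node.
At 23: go left to 11.
  At 11: no left child.
  At 11: go right to 39.
    At 39: go left to 16.
      At 16: no left child.
      At 16: go right to 10.
        10 is a leaf — visit 10.
      Visit 16.
    At 39: go right to 28.
      At 28: go left to 33.
        33 is a leaf — visit 33.
      At 28: go right to 31.
        31 is a leaf — visit 31.
      Visit 28.
    Visit 39.
  Visit 11.
At 23: go right to 20.
  20 is a leaf — visit 20.
Visit 23.
Full post-order sequence: 10, 16, 33, 31, 28, 39, 11, 20, 23.

1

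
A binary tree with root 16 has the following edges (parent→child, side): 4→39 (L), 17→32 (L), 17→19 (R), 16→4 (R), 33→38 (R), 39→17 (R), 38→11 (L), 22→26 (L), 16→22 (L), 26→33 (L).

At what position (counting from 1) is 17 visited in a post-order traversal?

Post-order visits the left subtree, then the right subtree, then the node.
At 16: go left to 22.
  At 22: go left to 26.
    At 26: go left to 33.
      At 33: no left child.
      At 33: go right to 38.
        At 38: go left to 11.
          11 is a leaf — visit 11.
        At 38: no right child.
        Visit 38.
      Visit 33.
    At 26: no right child.
    Visit 26.
  At 22: no right child.
  Visit 22.
At 16: go right to 4.
  At 4: go left to 39.
    At 39: no left child.
    At 39: go right to 17.
      At 17: go left to 32.
        32 is a leaf — visit 32.
      At 17: go right to 19.
        19 is a leaf — visit 19.
      Visit 17.
    Visit 39.
  At 4: no right child.
  Visit 4.
Visit 16.
Full post-order sequence: 11, 38, 33, 26, 22, 32, 19, 17, 39, 4, 16.

8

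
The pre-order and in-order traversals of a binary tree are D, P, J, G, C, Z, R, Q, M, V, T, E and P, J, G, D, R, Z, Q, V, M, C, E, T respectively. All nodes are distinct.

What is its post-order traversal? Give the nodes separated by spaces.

The first element of pre-order is the root; it splits in-order into left and right subtrees.
Root D: left subtree has 3 nodes {P, J, G}, right has 8 {R, Z, Q, V, M, C, E, T}.
  Root P: left subtree has 0 nodes { }, right has 2 {J, G}.
    Root J: left subtree has 0 nodes { }, right has 1 {G}.
  Root C: left subtree has 5 nodes {R, Z, Q, V, M}, right has 2 {E, T}.
    Root Z: left subtree has 1 node {R}, right has 3 {Q, V, M}.
      Root Q: left subtree has 0 nodes { }, right has 2 {V, M}.
        Root M: left subtree has 1 node {V}, right has 0 { }.
    Root T: left subtree has 1 node {E}, right has 0 { }.

G J P R V M Q Z E T C D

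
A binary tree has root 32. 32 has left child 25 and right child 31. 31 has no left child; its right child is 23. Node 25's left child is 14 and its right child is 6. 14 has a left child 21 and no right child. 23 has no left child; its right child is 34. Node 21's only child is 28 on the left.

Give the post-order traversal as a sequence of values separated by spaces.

Post-order visits the left subtree, then the right subtree, then the node.
At 32: go left to 25.
  At 25: go left to 14.
    At 14: go left to 21.
      At 21: go left to 28.
        28 is a leaf — visit 28.
      At 21: no right child.
      Visit 21.
    At 14: no right child.
    Visit 14.
  At 25: go right to 6.
    6 is a leaf — visit 6.
  Visit 25.
At 32: go right to 31.
  At 31: no left child.
  At 31: go right to 23.
    At 23: no left child.
    At 23: go right to 34.
      34 is a leaf — visit 34.
    Visit 23.
  Visit 31.
Visit 32.

28 21 14 6 25 34 23 31 32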